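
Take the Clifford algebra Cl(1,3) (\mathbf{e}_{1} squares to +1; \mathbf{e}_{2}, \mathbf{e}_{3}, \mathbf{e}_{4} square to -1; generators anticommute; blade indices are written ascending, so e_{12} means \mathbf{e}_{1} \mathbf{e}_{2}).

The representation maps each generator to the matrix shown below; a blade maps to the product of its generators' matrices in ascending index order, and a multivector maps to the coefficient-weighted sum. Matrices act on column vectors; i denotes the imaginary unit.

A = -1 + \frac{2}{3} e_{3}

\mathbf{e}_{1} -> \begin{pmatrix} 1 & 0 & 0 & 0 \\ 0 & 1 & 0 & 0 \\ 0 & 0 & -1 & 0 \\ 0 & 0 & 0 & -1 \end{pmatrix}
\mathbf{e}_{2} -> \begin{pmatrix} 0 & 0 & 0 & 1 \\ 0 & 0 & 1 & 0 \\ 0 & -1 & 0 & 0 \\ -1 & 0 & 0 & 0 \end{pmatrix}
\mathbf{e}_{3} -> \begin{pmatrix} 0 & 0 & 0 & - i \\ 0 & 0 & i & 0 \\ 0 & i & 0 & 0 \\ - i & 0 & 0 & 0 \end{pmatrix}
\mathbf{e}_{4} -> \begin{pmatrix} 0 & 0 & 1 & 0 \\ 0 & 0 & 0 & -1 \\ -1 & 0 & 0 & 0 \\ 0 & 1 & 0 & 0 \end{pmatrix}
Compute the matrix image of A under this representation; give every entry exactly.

M = (-1)*1 + (\frac{2}{3})*rho(e_{3}), summed entrywise (1 is the identity matrix):
Answer: \begin{pmatrix} -1 & 0 & 0 & - \frac{2 i}{3} \\ 0 & -1 & \frac{2 i}{3} & 0 \\ 0 & \frac{2 i}{3} & -1 & 0 \\ - \frac{2 i}{3} & 0 & 0 & -1 \end{pmatrix}


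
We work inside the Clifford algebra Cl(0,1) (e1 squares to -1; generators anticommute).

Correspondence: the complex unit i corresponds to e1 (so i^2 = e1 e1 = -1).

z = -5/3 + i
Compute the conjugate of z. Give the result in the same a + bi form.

In blades: z = -5/3 + e1.
Conjugation here is Clifford conjugation: the scalar is fixed and the grade-1 and grade-2 blades all flip sign, giving -5/3 - e1; translating back:
Answer: -5/3 - i


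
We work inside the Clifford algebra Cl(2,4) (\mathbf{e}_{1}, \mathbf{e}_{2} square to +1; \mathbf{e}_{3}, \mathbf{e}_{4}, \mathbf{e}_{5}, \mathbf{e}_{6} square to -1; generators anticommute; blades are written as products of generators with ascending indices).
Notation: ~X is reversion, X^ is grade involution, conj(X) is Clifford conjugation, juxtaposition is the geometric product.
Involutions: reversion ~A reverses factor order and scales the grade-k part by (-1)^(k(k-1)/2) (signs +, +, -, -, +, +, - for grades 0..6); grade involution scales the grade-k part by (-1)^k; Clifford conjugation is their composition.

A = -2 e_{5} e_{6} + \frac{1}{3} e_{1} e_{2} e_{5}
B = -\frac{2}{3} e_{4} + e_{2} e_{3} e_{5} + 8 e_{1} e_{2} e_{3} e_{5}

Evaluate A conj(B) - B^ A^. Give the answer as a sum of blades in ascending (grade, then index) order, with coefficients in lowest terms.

first term: -\frac{8}{3} e_{3} - \frac{1}{3} e_{1} e_{3} - 2 e_{2} e_{3} e_{6} - \frac{4}{3} e_{4} e_{5} e_{6} - 16 e_{1} e_{2} e_{3} e_{6} - \frac{2}{9} e_{1} e_{2} e_{4} e_{5}
second term: -\frac{8}{3} e_{3} + \frac{1}{3} e_{1} e_{3} - 2 e_{2} e_{3} e_{6} - \frac{4}{3} e_{4} e_{5} e_{6} + 16 e_{1} e_{2} e_{3} e_{6} - \frac{2}{9} e_{1} e_{2} e_{4} e_{5}
Answer: -\frac{2}{3} e_{1} e_{3} - 32 e_{1} e_{2} e_{3} e_{6}


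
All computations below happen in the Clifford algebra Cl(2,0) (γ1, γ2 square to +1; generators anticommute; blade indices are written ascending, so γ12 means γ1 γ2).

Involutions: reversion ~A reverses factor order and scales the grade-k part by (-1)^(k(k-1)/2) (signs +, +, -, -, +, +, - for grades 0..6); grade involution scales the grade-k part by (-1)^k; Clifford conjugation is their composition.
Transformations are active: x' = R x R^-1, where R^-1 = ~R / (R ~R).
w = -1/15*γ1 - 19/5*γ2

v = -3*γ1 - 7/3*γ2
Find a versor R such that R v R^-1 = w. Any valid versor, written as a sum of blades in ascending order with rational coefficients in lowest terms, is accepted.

Here q(v) = q(w) = 130/9; the classical choice R = v + w = -46/15*γ1 - 92/15*γ2 then realises v -> w under the sandwich.
Answer: -46/15*γ1 - 92/15*γ2


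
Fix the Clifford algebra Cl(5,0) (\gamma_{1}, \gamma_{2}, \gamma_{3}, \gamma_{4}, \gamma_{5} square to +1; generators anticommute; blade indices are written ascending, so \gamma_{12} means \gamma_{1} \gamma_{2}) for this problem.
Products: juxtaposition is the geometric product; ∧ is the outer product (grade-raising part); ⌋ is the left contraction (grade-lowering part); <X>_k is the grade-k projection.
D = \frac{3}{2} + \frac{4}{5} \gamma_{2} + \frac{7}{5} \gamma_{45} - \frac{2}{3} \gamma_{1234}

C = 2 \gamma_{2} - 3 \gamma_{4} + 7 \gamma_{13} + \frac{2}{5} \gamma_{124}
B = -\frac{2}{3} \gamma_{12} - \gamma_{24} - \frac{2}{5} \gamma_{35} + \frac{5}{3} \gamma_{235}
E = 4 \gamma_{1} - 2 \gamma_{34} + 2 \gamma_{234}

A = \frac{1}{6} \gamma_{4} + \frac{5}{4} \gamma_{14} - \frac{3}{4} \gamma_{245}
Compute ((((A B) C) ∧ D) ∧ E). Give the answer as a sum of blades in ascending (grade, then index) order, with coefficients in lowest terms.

step 1: \frac{1}{6} \gamma_{2} - \frac{3}{4} \gamma_{5} + \frac{5}{4} \gamma_{12} - \frac{5}{6} \gamma_{24} - \frac{5}{4} \gamma_{34} - \frac{1}{9} \gamma_{124} - \frac{1}{2} \gamma_{145} + \frac{3}{10} \gamma_{234} + \frac{1}{15} \gamma_{345} + \frac{1}{2} \gamma_{1345} + \frac{5}{18} \gamma_{2345} + \frac{25}{12} \gamma_{12345}
step 2: \frac{17}{45} + \frac{17}{6} \gamma_{1} + \frac{5}{2} \gamma_{2} + \frac{15}{4} \gamma_{3} + \frac{7}{6} \gamma_{4} + \frac{1}{3} \gamma_{12} - \frac{3}{25} \gamma_{13} + \frac{1603}{180} \gamma_{14} - \frac{3}{2} \gamma_{15} - \frac{193}{20} \gamma_{23} - \frac{1}{2} \gamma_{24} + \frac{17}{10} \gamma_{25} + \frac{3}{5} \gamma_{34} + \frac{31}{30} \gamma_{35} - \frac{23}{4} \gamma_{45} - \frac{5}{3} \gamma_{123} - \frac{33}{20} \gamma_{124} - \frac{131}{36} \gamma_{135} - \frac{7}{15} \gamma_{145} - \frac{31}{18} \gamma_{234} + \frac{19}{30} \gamma_{235} + \frac{175}{12} \gamma_{245} - \frac{73}{18} \gamma_{345} + \frac{35}{6} \gamma_{1234} + \frac{1867}{300} \gamma_{1235} + \frac{56}{45} \gamma_{1245} - \frac{25}{6} \gamma_{1345} - \frac{2}{15} \gamma_{2345} - \gamma_{12345}
step 3: \frac{17}{30} + \frac{17}{4} \gamma_{1} + \frac{3647}{900} \gamma_{2} + \frac{45}{8} \gamma_{3} + \frac{7}{4} \gamma_{4} + \frac{83}{30} \gamma_{12} - \frac{9}{50} \gamma_{13} + \frac{1603}{120} \gamma_{14} - \frac{9}{4} \gamma_{15} - \frac{699}{40} \gamma_{23} - \frac{101}{60} \gamma_{24} + \frac{51}{20} \gamma_{25} + \frac{9}{10} \gamma_{34} + \frac{31}{20} \gamma_{35} - \frac{14573}{1800} \gamma_{45} - \frac{601}{250} \gamma_{123} - \frac{17279}{1800} \gamma_{124} + \frac{6}{5} \gamma_{125} - \frac{131}{24} \gamma_{135} + \frac{49}{15} \gamma_{145} - \frac{631}{300} \gamma_{234} + \frac{533}{300} \gamma_{235} + \frac{831}{40} \gamma_{245} - \frac{5}{6} \gamma_{345} + \frac{4589}{540} \gamma_{1234} + \frac{11563}{1800} \gamma_{1235} + \frac{49}{25} \gamma_{1245} - \frac{3209}{500} \gamma_{1345} - \frac{9419}{900} \gamma_{2345} - \frac{1}{2} \gamma_{12345}
step 4: \frac{34}{15} \gamma_{1} - \frac{3647}{225} \gamma_{12} - \frac{45}{2} \gamma_{13} - 7 \gamma_{14} - \frac{17}{15} \gamma_{34} - \frac{699}{10} \gamma_{123} - \frac{101}{15} \gamma_{124} + \frac{51}{5} \gamma_{125} - \frac{49}{10} \gamma_{134} + \frac{31}{5} \gamma_{135} - \frac{14573}{450} \gamma_{145} - \frac{3137}{450} \gamma_{234} + \frac{569}{50} \gamma_{1234} - \frac{533}{75} \gamma_{1235} - \frac{831}{10} \gamma_{1245} + \frac{47}{6} \gamma_{1345} - \frac{51}{10} \gamma_{2345} - \frac{17893}{450} \gamma_{12345}
Answer: \frac{34}{15} \gamma_{1} - \frac{3647}{225} \gamma_{12} - \frac{45}{2} \gamma_{13} - 7 \gamma_{14} - \frac{17}{15} \gamma_{34} - \frac{699}{10} \gamma_{123} - \frac{101}{15} \gamma_{124} + \frac{51}{5} \gamma_{125} - \frac{49}{10} \gamma_{134} + \frac{31}{5} \gamma_{135} - \frac{14573}{450} \gamma_{145} - \frac{3137}{450} \gamma_{234} + \frac{569}{50} \gamma_{1234} - \frac{533}{75} \gamma_{1235} - \frac{831}{10} \gamma_{1245} + \frac{47}{6} \gamma_{1345} - \frac{51}{10} \gamma_{2345} - \frac{17893}{450} \gamma_{12345}


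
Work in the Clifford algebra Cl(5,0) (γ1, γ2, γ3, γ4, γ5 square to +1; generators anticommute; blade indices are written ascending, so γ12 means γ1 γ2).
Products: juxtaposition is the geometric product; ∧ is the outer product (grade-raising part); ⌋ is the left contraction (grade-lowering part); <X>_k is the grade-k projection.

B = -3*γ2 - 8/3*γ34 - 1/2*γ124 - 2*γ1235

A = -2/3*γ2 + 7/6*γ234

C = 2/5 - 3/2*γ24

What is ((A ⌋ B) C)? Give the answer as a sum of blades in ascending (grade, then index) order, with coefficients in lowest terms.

step 1: 2 - 1/3*γ14 - 4/3*γ135
step 2: 4/5 - 1/2*γ12 - 2/15*γ14 - 3*γ24 - 8/15*γ135 - 2*γ12345
Answer: 4/5 - 1/2*γ12 - 2/15*γ14 - 3*γ24 - 8/15*γ135 - 2*γ12345


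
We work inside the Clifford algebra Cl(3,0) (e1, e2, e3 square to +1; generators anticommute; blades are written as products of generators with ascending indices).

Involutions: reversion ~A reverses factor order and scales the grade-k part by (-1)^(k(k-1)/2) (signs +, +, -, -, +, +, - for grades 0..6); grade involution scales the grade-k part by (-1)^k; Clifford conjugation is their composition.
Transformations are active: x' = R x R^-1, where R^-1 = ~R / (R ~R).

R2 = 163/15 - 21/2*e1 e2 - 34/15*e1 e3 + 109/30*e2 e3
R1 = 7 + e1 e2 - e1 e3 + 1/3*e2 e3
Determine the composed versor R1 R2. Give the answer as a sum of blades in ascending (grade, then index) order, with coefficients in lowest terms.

Distribute over the terms of R1 (each basis-blade product reordered to ascending indices, repeated generators contracted through their squares):
(7) R2 = 1141/15 - 147/2*e1 e2 - 238/15*e1 e3 + 763/30*e2 e3
(e1 e2) R2 = 21/2 + 163/15*e1 e2 + 109/30*e1 e3 + 34/15*e2 e3
(-e1 e3) R2 = -34/15 + 109/30*e1 e2 - 163/15*e1 e3 + 21/2*e2 e3
(1/3*e2 e3) R2 = -109/90 - 34/45*e1 e2 + 7/2*e1 e3 + 163/45*e2 e3
Summing the partial products and collecting blades:
Answer: 3739/45 - 2689/45*e1 e2 - 98/5*e1 e3 + 1882/45*e2 e3


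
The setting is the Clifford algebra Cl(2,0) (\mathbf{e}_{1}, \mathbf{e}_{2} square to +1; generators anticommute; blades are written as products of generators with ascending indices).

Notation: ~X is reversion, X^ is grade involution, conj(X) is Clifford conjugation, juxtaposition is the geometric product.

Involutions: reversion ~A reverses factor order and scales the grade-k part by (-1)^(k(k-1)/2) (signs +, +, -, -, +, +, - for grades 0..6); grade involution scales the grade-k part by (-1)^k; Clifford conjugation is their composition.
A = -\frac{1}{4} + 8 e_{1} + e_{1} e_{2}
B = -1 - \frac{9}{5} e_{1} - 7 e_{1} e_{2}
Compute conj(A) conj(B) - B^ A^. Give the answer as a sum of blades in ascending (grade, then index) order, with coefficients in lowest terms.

first term: -\frac{143}{20} + \frac{151}{20} e_{1} - \frac{271}{5} e_{2} - \frac{3}{4} e_{1} e_{2}
second term: -\frac{143}{20} + \frac{151}{20} e_{1} - \frac{271}{5} e_{2} + \frac{3}{4} e_{1} e_{2}
Answer: -\frac{3}{2} e_{1} e_{2}


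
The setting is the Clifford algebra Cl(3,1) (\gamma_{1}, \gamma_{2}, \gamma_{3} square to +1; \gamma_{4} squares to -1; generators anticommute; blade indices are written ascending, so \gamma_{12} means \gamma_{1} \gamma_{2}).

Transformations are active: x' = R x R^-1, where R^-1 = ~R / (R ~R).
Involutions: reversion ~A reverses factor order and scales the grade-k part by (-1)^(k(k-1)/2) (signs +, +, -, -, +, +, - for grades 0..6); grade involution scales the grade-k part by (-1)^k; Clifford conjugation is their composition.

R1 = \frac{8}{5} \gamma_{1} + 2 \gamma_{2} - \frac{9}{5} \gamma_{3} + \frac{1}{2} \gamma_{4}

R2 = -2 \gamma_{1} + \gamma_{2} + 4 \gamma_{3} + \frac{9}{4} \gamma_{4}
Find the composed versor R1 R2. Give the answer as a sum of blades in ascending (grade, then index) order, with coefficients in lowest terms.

Distribute over the terms of R1 (each basis-blade product reordered to ascending indices, repeated generators contracted through their squares):
(\frac{8}{5} \gamma_{1}) R2 = -\frac{16}{5} + \frac{8}{5} \gamma_{12} + \frac{32}{5} \gamma_{13} + \frac{18}{5} \gamma_{14}
(2 \gamma_{2}) R2 = 2 + 4 \gamma_{12} + 8 \gamma_{23} + \frac{9}{2} \gamma_{24}
(-\frac{9}{5} \gamma_{3}) R2 = -\frac{36}{5} - \frac{18}{5} \gamma_{13} + \frac{9}{5} \gamma_{23} - \frac{81}{20} \gamma_{34}
(\frac{1}{2} \gamma_{4}) R2 = -\frac{9}{8} + \gamma_{14} - \frac{1}{2} \gamma_{24} - 2 \gamma_{34}
Summing the partial products and collecting blades:
Answer: -\frac{381}{40} + \frac{28}{5} \gamma_{12} + \frac{14}{5} \gamma_{13} + \frac{23}{5} \gamma_{14} + \frac{49}{5} \gamma_{23} + 4 \gamma_{24} - \frac{121}{20} \gamma_{34}


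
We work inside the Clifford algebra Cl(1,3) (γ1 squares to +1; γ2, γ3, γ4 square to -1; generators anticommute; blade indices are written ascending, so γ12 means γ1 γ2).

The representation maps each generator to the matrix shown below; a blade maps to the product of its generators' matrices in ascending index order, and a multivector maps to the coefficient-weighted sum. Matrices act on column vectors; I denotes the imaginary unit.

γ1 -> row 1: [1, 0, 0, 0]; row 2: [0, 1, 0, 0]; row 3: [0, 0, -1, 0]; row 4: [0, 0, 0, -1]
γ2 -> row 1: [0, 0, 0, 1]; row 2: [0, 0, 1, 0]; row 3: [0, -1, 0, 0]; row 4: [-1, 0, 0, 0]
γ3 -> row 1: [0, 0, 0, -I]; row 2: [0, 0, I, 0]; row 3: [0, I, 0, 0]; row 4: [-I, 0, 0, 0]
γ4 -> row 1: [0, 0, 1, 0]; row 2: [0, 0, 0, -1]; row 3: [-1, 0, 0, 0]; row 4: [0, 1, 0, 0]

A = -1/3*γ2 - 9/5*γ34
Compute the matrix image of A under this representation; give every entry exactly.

Bivector images (products of the table entries): rho(γ34) = rho(γ3)rho(γ4) = row 1: [0, -I, 0, 0]; row 2: [-I, 0, 0, 0]; row 3: [0, 0, 0, -I]; row 4: [0, 0, -I, 0].
M = (-1/3)*rho(γ2) + (-9/5)*rho(γ34), summed entrywise:
Answer: row 1: [0, 9*I/5, 0, -1/3]; row 2: [9*I/5, 0, -1/3, 0]; row 3: [0, 1/3, 0, 9*I/5]; row 4: [1/3, 0, 9*I/5, 0]


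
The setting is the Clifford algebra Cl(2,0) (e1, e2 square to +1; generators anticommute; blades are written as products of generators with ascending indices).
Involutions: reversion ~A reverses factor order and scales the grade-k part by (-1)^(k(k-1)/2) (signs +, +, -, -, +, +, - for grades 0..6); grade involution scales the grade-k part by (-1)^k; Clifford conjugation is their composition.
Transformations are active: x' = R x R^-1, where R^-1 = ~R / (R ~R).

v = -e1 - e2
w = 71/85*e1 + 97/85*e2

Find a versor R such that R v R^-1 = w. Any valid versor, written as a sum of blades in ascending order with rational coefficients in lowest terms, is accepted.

Construction: equal norms (both 2) license R = v + w = -14/85*e1 + 12/85*e2 — nothing changes along that direction, while (v - w)/2 changes sign, so v maps onto w.
Answer: -14/85*e1 + 12/85*e2


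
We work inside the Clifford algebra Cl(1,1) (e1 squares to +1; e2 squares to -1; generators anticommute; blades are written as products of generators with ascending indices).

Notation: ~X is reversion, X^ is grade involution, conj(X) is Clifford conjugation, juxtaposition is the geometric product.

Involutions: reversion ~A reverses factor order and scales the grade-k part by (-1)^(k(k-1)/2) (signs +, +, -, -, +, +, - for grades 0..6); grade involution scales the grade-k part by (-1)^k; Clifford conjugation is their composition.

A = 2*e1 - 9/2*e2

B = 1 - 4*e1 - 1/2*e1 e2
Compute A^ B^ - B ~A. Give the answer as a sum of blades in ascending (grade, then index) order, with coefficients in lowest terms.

first term: -8 - 17/4*e1 + 11/2*e2 - 18*e1 e2
second term: -8 - 1/4*e1 - 7/2*e2 + 18*e1 e2
Answer: -4*e1 + 9*e2 - 36*e1 e2


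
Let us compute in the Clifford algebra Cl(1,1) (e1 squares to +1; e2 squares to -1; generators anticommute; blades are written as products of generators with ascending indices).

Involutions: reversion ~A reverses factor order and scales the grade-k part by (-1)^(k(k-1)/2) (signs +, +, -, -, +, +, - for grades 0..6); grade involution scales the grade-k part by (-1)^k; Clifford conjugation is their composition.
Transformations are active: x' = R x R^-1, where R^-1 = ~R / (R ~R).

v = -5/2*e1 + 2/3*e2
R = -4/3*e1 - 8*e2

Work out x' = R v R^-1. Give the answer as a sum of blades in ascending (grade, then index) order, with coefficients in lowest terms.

~R = -4/3*e1 - 8*e2, and R ~R = -560/9, so R^-1 = ~R / (-560/9).
R v = 26/3 - 188/9*e1 e2
Answer: 201/70*e1 + 164/105*e2


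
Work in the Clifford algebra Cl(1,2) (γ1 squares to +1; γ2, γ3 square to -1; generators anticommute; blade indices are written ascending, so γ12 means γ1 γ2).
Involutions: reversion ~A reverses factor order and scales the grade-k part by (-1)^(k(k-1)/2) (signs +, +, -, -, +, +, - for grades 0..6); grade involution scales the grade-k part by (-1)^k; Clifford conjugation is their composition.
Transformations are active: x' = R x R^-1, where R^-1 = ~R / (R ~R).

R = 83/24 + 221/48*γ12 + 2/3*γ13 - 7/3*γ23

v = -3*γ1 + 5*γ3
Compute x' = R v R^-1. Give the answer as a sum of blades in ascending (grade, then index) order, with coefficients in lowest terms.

~R = 83/24 - 221/48*γ12 - 2/3*γ13 + 7/3*γ23, and R ~R = -1085/256, so R^-1 = ~R / (-1085/256).
R v = -329/24*γ1 + 1223/48*γ2 + 463/24*γ3 + 1441/48*γ123
Answer: 16301/279*γ1 - 14236/279*γ2 + 891/31*γ3


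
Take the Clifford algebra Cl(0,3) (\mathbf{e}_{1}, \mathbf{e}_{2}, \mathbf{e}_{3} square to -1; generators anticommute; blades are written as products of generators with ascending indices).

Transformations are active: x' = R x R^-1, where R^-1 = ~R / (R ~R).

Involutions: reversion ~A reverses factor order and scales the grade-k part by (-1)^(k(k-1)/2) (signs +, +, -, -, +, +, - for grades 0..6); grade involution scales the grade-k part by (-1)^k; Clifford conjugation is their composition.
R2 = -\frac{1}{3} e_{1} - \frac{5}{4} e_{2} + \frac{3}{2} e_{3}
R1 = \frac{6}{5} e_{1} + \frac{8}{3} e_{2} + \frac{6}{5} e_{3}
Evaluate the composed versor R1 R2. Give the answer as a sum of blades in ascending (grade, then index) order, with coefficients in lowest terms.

Distribute over the terms of R1 (each basis-blade product reordered to ascending indices, repeated generators contracted through their squares):
(\frac{6}{5} e_{1}) R2 = \frac{2}{5} - \frac{3}{2} e_{1} e_{2} + \frac{9}{5} e_{1} e_{3}
(\frac{8}{3} e_{2}) R2 = \frac{10}{3} + \frac{8}{9} e_{1} e_{2} + 4 e_{2} e_{3}
(\frac{6}{5} e_{3}) R2 = -\frac{9}{5} + \frac{2}{5} e_{1} e_{3} + \frac{3}{2} e_{2} e_{3}
Summing the partial products and collecting blades:
Answer: \frac{29}{15} - \frac{11}{18} e_{1} e_{2} + \frac{11}{5} e_{1} e_{3} + \frac{11}{2} e_{2} e_{3}


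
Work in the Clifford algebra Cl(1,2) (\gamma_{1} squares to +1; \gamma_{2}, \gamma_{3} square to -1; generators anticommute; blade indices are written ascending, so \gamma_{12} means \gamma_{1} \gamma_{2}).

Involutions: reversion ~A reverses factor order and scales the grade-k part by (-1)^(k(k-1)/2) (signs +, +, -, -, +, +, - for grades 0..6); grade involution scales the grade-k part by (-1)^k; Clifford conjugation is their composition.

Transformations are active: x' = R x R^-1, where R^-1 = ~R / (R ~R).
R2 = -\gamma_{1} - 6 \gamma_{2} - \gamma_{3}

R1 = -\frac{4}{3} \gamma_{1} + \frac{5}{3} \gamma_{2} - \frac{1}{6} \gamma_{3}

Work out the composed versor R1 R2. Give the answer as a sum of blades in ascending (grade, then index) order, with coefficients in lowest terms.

Distribute over the terms of R1 (each basis-blade product reordered to ascending indices, repeated generators contracted through their squares):
(-\frac{4}{3} \gamma_{1}) R2 = \frac{4}{3} + 8 \gamma_{12} + \frac{4}{3} \gamma_{13}
(\frac{5}{3} \gamma_{2}) R2 = 10 + \frac{5}{3} \gamma_{12} - \frac{5}{3} \gamma_{23}
(-\frac{1}{6} \gamma_{3}) R2 = -\frac{1}{6} - \frac{1}{6} \gamma_{13} - \gamma_{23}
Summing the partial products and collecting blades:
Answer: \frac{67}{6} + \frac{29}{3} \gamma_{12} + \frac{7}{6} \gamma_{13} - \frac{8}{3} \gamma_{23}


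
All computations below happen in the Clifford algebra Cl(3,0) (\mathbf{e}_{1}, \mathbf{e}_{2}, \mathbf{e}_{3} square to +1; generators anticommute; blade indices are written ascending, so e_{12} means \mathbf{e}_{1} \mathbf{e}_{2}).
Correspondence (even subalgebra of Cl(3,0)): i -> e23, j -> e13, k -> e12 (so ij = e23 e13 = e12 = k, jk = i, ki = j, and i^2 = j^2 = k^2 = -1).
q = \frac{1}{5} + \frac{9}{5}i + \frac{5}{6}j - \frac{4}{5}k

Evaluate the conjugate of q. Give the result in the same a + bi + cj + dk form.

In blades: q = \frac{1}{5} - \frac{4}{5} e_{12} + \frac{5}{6} e_{13} + \frac{9}{5} e_{23}.
Quaternion conjugation is reversion on the even subalgebra: the scalar is fixed and every grade-2 blade flips sign, giving \frac{1}{5} + \frac{4}{5} e_{12} - \frac{5}{6} e_{13} - \frac{9}{5} e_{23}; translating back:
Answer: \frac{1}{5} - \frac{9}{5}i - \frac{5}{6}j + \frac{4}{5}k


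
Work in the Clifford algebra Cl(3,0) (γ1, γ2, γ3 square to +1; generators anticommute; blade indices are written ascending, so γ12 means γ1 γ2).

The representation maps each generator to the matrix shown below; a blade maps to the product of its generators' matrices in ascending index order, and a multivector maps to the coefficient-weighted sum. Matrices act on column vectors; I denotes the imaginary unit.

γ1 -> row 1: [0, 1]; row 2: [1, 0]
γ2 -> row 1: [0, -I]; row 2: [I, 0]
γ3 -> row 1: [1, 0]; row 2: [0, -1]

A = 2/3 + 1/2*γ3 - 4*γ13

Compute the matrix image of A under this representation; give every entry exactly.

Bivector images (products of the table entries): rho(γ13) = rho(γ1)rho(γ3) = row 1: [0, -1]; row 2: [1, 0].
M = (2/3)*1 + (1/2)*rho(γ3) + (-4)*rho(γ13), summed entrywise (1 is the identity matrix):
Answer: row 1: [7/6, 4]; row 2: [-4, 1/6]


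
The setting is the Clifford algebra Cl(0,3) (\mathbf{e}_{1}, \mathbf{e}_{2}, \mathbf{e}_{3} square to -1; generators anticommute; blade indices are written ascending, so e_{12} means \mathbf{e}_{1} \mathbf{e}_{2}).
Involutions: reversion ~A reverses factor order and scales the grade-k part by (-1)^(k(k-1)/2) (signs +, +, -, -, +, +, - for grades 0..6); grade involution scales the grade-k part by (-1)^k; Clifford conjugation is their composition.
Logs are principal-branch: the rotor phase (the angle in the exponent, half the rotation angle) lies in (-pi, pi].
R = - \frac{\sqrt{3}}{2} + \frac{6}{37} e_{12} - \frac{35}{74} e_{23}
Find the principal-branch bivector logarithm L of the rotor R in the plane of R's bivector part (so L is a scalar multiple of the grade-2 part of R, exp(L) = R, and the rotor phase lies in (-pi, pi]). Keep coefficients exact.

The scalar part of R is - \frac{\sqrt{3}}{2}, and that scalar determines the rotor phase on the principal branch; recovering the unit plane as bivector-part over sine of the phase gives L = phase * plane.
Concretely: cos(phase) = - \frac{\sqrt{3}}{2} gives phase = ±\frac{5 \pi}{6}, and since phase/sin(phase) is even the sign is immaterial: L = (phase/sin(phase)) * <R>_2 = (\frac{5 \pi}{3}) * <R>_2.
Answer: \frac{10 \pi}{37} e_{12} - \frac{175 \pi}{222} e_{23}


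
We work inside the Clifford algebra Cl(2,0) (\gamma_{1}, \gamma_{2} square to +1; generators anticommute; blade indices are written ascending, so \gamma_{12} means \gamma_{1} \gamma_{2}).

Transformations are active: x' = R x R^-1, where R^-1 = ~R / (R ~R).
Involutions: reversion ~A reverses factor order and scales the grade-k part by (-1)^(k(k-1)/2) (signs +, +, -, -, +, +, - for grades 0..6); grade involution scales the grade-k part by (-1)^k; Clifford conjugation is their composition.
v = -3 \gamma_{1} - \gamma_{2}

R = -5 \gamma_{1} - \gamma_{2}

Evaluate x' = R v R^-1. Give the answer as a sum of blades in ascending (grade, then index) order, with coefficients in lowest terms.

~R = -5 \gamma_{1} - \gamma_{2}, and R ~R = 26, so R^-1 = ~R / (26).
R v = 16 + 2 \gamma_{12}
Answer: -\frac{41}{13} \gamma_{1} - \frac{3}{13} \gamma_{2}


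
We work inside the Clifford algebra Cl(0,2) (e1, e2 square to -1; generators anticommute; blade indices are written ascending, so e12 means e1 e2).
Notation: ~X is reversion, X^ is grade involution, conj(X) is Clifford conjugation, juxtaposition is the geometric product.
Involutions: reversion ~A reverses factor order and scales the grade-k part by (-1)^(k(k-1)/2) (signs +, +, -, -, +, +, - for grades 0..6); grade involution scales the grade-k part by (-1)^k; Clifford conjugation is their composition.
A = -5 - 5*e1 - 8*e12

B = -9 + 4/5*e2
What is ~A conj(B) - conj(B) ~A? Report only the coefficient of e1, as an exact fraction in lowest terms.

first term: 45 + 257/5*e1 + 4*e2 - 68*e12
second term: 45 + 193/5*e1 + 4*e2 - 76*e12
Answer: 64/5


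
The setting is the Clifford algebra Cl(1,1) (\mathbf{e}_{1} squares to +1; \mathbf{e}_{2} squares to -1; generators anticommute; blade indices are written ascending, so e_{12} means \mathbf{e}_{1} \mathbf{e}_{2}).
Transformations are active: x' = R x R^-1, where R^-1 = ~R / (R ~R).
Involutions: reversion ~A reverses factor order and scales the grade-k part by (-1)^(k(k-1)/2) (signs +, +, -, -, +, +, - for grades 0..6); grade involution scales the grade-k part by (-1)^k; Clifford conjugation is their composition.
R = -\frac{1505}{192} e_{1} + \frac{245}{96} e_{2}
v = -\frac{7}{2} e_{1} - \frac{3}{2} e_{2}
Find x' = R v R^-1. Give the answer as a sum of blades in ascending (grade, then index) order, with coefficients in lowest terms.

~R = -\frac{1505}{192} e_{1} + \frac{245}{96} e_{2}, and R ~R = \frac{674975}{12288}, so R^-1 = ~R / (\frac{674975}{12288}).
R v = \frac{12005}{384} + \frac{7945}{384} e_{12}
Answer: -\frac{17927}{3306} e_{1} + \frac{14563}{3306} e_{2}


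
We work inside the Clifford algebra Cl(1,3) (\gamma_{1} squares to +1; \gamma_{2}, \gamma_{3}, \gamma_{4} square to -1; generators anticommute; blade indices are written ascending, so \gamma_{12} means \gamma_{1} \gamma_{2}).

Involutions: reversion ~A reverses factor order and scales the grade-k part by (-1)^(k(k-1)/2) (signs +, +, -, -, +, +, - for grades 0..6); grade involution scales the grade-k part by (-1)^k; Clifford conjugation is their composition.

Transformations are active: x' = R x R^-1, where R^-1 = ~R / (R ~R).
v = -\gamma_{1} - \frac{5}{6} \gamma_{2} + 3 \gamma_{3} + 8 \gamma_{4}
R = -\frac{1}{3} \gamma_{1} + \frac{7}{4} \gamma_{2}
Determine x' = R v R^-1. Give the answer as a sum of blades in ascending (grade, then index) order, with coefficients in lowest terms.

~R = -\frac{1}{3} \gamma_{1} + \frac{7}{4} \gamma_{2}, and R ~R = -\frac{425}{144}, so R^-1 = ~R / (-\frac{425}{144}).
R v = \frac{43}{24} + \frac{73}{36} \gamma_{12} - \gamma_{13} - \frac{8}{3} \gamma_{14} + \frac{21}{4} \gamma_{23} + 14 \gamma_{24}
Answer: \frac{597}{425} \gamma_{1} - \frac{3293}{2550} \gamma_{2} - 3 \gamma_{3} - 8 \gamma_{4}


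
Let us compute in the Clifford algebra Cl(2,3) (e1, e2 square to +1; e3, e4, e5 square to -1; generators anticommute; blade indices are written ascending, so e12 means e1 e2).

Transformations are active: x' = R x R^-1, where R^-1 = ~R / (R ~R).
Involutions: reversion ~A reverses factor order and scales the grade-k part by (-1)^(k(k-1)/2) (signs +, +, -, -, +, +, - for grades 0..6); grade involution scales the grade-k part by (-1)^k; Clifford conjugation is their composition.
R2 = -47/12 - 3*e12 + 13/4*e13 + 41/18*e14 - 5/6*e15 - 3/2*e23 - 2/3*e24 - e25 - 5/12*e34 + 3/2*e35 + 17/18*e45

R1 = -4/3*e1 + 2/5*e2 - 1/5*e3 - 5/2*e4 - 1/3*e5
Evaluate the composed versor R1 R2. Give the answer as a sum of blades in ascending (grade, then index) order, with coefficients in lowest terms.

Distribute over the terms of R1 (each basis-blade product reordered to ascending indices, repeated generators contracted through their squares):
(-4/3*e1) R2 = 47/9*e1 + 4*e2 - 13/3*e3 - 82/27*e4 + 10/9*e5 + 2*e123 + 8/9*e124 + 4/3*e125 + 5/9*e134 - 2*e135 - 34/27*e145
(2/5*e2) R2 = 6/5*e1 - 47/30*e2 - 3/5*e3 - 4/15*e4 - 2/5*e5 - 13/10*e123 - 41/45*e124 + 1/3*e125 - 1/6*e234 + 3/5*e235 + 17/45*e245
(-1/5*e3) R2 = -13/20*e1 + 3/10*e2 + 47/60*e3 - 1/12*e4 + 3/10*e5 + 3/5*e123 + 41/90*e134 - 1/6*e135 - 2/15*e234 - 1/5*e235 - 17/90*e345
(-5/2*e4) R2 = -205/36*e1 + 5/3*e2 + 25/24*e3 + 235/24*e4 + 85/36*e5 + 15/2*e124 - 65/8*e134 - 25/12*e145 + 15/4*e234 - 5/2*e245 + 15/4*e345
(-1/3*e5) R2 = 5/18*e1 + 1/3*e2 - 1/2*e3 - 17/54*e4 + 47/36*e5 + e125 - 13/12*e135 - 41/54*e145 + 1/2*e235 + 2/9*e245 + 5/36*e345
Summing the partial products and collecting blades:
Answer: 16/45*e1 + 71/15*e2 - 433/120*e3 + 6577/1080*e4 + 421/90*e5 + 13/10*e123 + 673/90*e124 + 8/3*e125 - 2561/360*e134 - 13/4*e135 - 443/108*e145 + 69/20*e234 + 9/10*e235 - 19/10*e245 + 37/10*e345


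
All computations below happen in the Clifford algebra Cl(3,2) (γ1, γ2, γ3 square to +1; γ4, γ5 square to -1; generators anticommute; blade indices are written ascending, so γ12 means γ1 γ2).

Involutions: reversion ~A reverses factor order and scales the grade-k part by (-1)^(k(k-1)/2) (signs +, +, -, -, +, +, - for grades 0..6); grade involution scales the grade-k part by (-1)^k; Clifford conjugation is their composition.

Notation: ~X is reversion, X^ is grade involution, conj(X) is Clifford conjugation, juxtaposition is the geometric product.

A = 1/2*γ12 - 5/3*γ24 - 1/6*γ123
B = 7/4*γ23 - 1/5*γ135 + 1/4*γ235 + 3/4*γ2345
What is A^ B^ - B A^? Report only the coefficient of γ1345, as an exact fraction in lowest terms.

first term: -7/24*γ1 + 7/8*γ13 + 1/24*γ15 + 1/30*γ25 - 35/12*γ34 + 5/4*γ35 - 1/8*γ135 - 1/8*γ145 - 1/10*γ235 + 5/12*γ345 + 3/8*γ1345 + 1/3*γ12345
second term: -7/24*γ1 - 7/8*γ13 + 1/24*γ15 + 1/30*γ25 + 35/12*γ34 + 5/4*γ35 - 1/8*γ135 - 1/8*γ145 - 1/10*γ235 + 5/12*γ345 - 3/8*γ1345 - 1/3*γ12345
Answer: 3/4


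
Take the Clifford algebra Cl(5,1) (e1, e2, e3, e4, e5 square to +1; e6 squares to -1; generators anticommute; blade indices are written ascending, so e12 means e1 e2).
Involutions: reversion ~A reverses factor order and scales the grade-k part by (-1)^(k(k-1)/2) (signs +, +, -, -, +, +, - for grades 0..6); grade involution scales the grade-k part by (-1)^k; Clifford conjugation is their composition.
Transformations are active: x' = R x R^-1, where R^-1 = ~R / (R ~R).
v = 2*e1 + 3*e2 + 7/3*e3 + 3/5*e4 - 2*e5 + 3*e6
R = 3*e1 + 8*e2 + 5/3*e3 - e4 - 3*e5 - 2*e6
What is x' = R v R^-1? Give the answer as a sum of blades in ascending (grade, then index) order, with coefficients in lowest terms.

~R = 3*e1 + 8*e2 + 5/3*e3 - e4 - 3*e5 - 2*e6, and R ~R = 736/9, so R^-1 = ~R / (736/9).
R v = 2038/45 - 7*e12 + 11/3*e13 + 19/5*e14 + 13*e16 + 41/3*e23 + 39/5*e24 - 7*e25 + 30*e26 + 10/3*e34 + 11/3*e35 + 29/3*e36 + 19/5*e45 - 9/5*e46 - 13*e56
Answer: 1217/920*e1 + 674/115*e2 - 269/552*e3 - 1571/920*e4 - 1217/920*e5 - 2399/460*e6


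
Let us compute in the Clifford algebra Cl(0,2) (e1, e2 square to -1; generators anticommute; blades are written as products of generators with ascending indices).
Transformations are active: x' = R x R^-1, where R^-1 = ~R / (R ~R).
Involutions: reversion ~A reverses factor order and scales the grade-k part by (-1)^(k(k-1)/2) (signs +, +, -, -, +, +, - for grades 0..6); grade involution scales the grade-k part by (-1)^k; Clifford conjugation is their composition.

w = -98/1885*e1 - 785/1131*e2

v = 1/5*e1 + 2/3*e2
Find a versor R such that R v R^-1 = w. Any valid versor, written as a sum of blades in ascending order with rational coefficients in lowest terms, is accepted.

Sketch: the shared square -109/225 makes R = v + w = 279/1885*e1 - 31/1131*e2 the natural versor; its sandwich fixes that direction, negates (v - w)/2, and sends v to w.
Answer: 279/1885*e1 - 31/1131*e2


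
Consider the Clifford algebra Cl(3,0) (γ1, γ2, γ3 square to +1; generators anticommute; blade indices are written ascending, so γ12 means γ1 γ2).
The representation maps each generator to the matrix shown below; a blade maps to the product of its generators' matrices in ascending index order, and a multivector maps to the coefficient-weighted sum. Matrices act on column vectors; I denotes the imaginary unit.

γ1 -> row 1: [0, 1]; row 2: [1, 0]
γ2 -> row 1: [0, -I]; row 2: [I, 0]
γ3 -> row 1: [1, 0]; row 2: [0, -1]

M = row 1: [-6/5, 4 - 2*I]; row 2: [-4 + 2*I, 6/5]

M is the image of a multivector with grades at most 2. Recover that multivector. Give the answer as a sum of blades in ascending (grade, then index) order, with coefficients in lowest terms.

Method: 1, rho(γ1), rho(γ2), rho(γ3) form a trace-orthogonal basis of the 2x2 complex matrices (tr(X Y) = 2 if X = Y, else 0), so M = m0*1 + m1*rho(γ1) + m2*rho(γ2) + m3*rho(γ3) with m0 = tr(M)/2 = 0, m1 = tr(M rho(γ1))/2 = 0, m2 = tr(M rho(γ2))/2 = 2 + 4*I, m3 = tr(M rho(γ3))/2 = -6/5.
Multiplying table entries, the bivector images are rho(γ12) = I*rho(γ3), rho(γ13) = -I*rho(γ2), rho(γ23) = I*rho(γ1); with real blade coefficients the real parts of m0..m3 are the coefficients of 1, γ1, γ2, γ3 and the imaginary parts give the bivectors (γ23: Im m1, γ13: -Im m2, γ12: Im m3).
Answer: 2*γ2 - 6/5*γ3 - 4*γ13


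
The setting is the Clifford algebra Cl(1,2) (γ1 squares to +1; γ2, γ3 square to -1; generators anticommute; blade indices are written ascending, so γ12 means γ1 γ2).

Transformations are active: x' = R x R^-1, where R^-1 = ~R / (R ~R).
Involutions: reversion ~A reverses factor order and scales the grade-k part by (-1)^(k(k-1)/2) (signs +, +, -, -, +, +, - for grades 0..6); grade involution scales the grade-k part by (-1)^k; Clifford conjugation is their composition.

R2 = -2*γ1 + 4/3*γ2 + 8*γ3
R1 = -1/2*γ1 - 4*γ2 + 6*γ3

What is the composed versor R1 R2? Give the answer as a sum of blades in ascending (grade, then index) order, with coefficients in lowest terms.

Distribute over the terms of R1 (each basis-blade product reordered to ascending indices, repeated generators contracted through their squares):
(-1/2*γ1) R2 = 1 - 2/3*γ12 - 4*γ13
(-4*γ2) R2 = 16/3 - 8*γ12 - 32*γ23
(6*γ3) R2 = -48 + 12*γ13 - 8*γ23
Summing the partial products and collecting blades:
Answer: -125/3 - 26/3*γ12 + 8*γ13 - 40*γ23


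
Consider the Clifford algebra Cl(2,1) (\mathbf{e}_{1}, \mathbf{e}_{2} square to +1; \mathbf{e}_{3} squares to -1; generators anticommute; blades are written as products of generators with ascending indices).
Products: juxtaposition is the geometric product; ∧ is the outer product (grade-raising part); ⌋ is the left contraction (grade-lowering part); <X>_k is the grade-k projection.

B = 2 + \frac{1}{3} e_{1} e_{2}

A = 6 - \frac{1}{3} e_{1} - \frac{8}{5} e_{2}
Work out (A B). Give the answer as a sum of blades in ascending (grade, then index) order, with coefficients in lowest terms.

step 1: 12 - \frac{2}{15} e_{1} - \frac{149}{45} e_{2} + 2 e_{1} e_{2}
Answer: 12 - \frac{2}{15} e_{1} - \frac{149}{45} e_{2} + 2 e_{1} e_{2}


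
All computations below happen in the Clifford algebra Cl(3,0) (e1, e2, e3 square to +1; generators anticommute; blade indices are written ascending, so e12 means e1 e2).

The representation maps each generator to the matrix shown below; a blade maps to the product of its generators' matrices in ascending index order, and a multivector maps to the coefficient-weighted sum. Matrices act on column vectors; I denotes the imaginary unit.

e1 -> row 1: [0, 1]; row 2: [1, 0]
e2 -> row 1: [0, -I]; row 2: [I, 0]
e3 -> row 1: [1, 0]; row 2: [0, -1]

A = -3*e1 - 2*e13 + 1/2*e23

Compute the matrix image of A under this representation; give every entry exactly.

Bivector images (products of the table entries): rho(e13) = rho(e1)rho(e3) = row 1: [0, -1]; row 2: [1, 0]; rho(e23) = rho(e2)rho(e3) = row 1: [0, I]; row 2: [I, 0].
M = (-3)*rho(e1) + (-2)*rho(e13) + (1/2)*rho(e23), summed entrywise:
Answer: row 1: [0, -1 + I/2]; row 2: [-5 + I/2, 0]


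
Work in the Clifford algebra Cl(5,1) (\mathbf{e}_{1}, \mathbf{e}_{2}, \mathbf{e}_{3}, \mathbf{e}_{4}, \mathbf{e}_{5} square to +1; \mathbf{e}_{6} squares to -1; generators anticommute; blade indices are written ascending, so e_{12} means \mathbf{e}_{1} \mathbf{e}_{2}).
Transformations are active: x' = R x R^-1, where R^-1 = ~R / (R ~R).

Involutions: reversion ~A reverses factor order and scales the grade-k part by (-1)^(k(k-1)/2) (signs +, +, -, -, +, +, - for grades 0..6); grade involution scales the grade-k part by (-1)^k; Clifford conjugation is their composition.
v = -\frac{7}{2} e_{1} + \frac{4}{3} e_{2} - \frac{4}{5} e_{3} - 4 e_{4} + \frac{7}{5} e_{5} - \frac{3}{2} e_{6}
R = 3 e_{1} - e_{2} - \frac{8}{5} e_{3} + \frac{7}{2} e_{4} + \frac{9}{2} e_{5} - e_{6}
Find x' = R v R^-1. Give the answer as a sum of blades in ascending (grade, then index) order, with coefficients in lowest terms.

~R = 3 e_{1} - e_{2} - \frac{8}{5} e_{3} + \frac{7}{2} e_{4} + \frac{9}{2} e_{5} - e_{6}, and R ~R = \frac{2203}{50}, so R^-1 = ~R / (\frac{2203}{50}).
R v = -\frac{2963}{150} + \frac{1}{2} e_{12} - 8 e_{13} + \frac{1}{4} e_{14} + \frac{399}{20} e_{15} - 8 e_{16} + \frac{44}{15} e_{23} - \frac{2}{3} e_{24} - \frac{37}{5} e_{25} + \frac{17}{6} e_{26} + \frac{46}{5} e_{34} + \frac{34}{25} e_{35} + \frac{8}{5} e_{36} + \frac{229}{10} e_{45} - \frac{37}{4} e_{46} - \frac{107}{20} e_{56}
Answer: \frac{3569}{4406} e_{1} - \frac{962}{2203} e_{2} + \frac{73844}{33045} e_{3} + \frac{5695}{6609} e_{4} - \frac{59866}{11015} e_{5} + \frac{31679}{13218} e_{6}


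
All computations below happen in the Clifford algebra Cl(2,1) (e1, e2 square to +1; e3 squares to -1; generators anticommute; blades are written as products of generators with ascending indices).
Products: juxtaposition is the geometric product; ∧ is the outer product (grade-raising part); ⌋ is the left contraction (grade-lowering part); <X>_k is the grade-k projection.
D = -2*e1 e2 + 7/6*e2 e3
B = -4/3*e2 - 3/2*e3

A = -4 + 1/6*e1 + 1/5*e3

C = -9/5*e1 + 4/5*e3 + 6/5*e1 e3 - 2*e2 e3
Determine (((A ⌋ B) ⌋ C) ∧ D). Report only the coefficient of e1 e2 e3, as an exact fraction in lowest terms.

step 1: 3/10 + 16/3*e2 + 6*e3
step 2: -24/5 + 333/50*e1 - 12*e2 - 782/75*e3 + 9/25*e1 e3 - 3/5*e2 e3
step 3: 48/5*e1 e2 - 28/5*e2 e3 + 8587/300*e1 e2 e3
Answer: 8587/300


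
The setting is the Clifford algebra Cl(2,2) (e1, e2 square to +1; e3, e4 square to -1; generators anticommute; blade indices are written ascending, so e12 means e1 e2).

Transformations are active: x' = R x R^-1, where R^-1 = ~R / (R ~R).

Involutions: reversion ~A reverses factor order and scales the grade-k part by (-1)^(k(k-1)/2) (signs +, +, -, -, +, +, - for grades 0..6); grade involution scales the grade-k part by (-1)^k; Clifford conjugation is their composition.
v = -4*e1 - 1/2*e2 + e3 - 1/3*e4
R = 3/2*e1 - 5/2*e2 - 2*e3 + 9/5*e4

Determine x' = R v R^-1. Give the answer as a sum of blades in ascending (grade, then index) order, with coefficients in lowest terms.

~R = 3/2*e1 - 5/2*e2 - 2*e3 + 9/5*e4, and R ~R = 63/50, so R^-1 = ~R / (63/50).
R v = -43/20 - 43/4*e12 - 13/2*e13 + 67/10*e14 - 7/2*e23 + 26/15*e24 - 17/15*e34
Answer: -47/42*e1 + 569/63*e2 + 367/63*e3 - 122/21*e4


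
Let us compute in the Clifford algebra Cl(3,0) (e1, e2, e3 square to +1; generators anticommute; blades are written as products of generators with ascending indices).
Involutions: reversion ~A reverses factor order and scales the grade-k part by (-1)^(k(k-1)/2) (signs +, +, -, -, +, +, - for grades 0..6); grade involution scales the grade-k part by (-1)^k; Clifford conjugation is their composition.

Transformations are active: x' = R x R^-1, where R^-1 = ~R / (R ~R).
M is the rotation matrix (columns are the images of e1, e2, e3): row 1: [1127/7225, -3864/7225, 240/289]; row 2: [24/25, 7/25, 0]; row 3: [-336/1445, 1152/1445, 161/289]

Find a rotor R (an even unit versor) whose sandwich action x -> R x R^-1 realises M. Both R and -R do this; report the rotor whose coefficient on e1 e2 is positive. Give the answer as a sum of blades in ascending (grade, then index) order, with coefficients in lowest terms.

Method: write R = a + b12*e1 e2 + b13*e1 e3 + b23*e2 e3 with a^2 + b12^2 + b13^2 + b23^2 = 1 (so R^-1 = ~R). Expanding the columns R e_j ~R gives tr M = 4a^2 - 1 and, from the antisymmetric part, M21 - M12 = -4a*b12, M13 - M31 = 4a*b13, M32 - M23 = -4a*b23.
Here tr M = 287/289, so a^2 = (1 + tr M)/4 = 144/289 and a = ±12/17. Taking a = 12/17: M21 - M12 = 432/289, M13 - M31 = 1536/1445, M32 - M23 = 1152/1445, giving b12 = -9/17, b13 = 32/85, b23 = -24/85, i.e. R = 12/17 - 9/17*e1 e2 + 32/85*e1 e3 - 24/85*e2 e3.
Its e1 e2 coefficient is negative, so report the other preimage -R.
Answer: -12/17 + 9/17*e1 e2 - 32/85*e1 e3 + 24/85*e2 e3. Why the constraint matters: R and -R act identically through the sandwich — M has trace 287/289 either way — so only the sign condition on e1 e2 picks one of the two preimages.
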